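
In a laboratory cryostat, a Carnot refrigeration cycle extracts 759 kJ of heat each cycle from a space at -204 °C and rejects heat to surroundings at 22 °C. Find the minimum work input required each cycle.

T_H = 22 °C → 22 + 273.15 = 295.15 K.
T_C = -204 °C → -204 + 273.15 = 69.15 K.
COP_R = T_C/(T_H − T_C) = 69.15/226.00 = 0.3060.
W = Q_C/COP_R = 759/0.3060 = 2480 kJ.

W_in ≈ 2480 kJ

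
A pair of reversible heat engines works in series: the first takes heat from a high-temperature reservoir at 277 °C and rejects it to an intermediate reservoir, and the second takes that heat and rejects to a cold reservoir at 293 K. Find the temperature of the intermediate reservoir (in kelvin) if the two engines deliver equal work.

T_H = 277 °C → 277 + 273.15 = 550.15 K.
For reversible stages Q_m = Q_H·(T_m/T_H). Setting W₁ = Q_H(1 − T_m/T_H) equal to W₂ = Q_m(1 − T_C/T_m) = Q_H·(T_m − T_C)/T_H gives T_H − T_m = T_m − T_C, so T_m = (T_H + T_C)/2 = (550.15 + 293.00)/2 = 421.6 K.

T_m ≈ 421.6 K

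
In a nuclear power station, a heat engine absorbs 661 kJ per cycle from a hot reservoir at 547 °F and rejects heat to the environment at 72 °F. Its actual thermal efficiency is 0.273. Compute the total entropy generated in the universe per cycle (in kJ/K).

T_H = 547 °F → (547 − 32) × 5/9 = 286.11 °C = 559.26 K.
T_C = 72 °F → (72 − 32) × 5/9 = 22.22 °C = 295.37 K.
W = η·Q_H = 0.273 × 661 = 180.5 kJ, so Q_C = Q_H − W = 480.5 kJ.
Entropy balance on the reservoirs: −Q_H/T_H = -1.182 kJ/K, +Q_C/T_C = 1.627 kJ/K.
ΔS_univ = −Q_H/T_H + Q_C/T_C = 0.445 kJ/K (> 0, since η = 0.273 < η_Carnot = 0.472).

ΔS_univ ≈ 0.445 kJ/K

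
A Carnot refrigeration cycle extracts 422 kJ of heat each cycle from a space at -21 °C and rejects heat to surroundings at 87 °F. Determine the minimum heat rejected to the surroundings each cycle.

T_H = 87 °F → (87 − 32) × 5/9 = 30.56 °C = 303.71 K.
T_C = -21 °C → -21 + 273.15 = 252.15 K.
For a reversible cycle Q_H/Q_C = T_H/T_C, so Q_H = Q_C·T_H/T_C = 422 × 303.71/252.15 = 508 kJ.

Q_H ≈ 508 kJ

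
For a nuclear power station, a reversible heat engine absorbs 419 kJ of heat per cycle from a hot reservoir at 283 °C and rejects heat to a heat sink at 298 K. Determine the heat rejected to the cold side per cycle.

T_H = 283 °C → 283 + 273.15 = 556.15 K.
For a reversible engine, η = 1 − T_C/T_H = 1 − 298.00/556.15 = 0.4642.
For a reversible cycle Q_C/Q_H = T_C/T_H, so Q_C = 419 × 298.00/556.15 = 225 kJ.

Q_C ≈ 225 kJ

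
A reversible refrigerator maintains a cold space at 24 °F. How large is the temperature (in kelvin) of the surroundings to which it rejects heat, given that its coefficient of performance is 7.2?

T_C = 24 °F → (24 − 32) × 5/9 = -4.44 °C = 268.71 K.
COP_R = T_C/(T_H − T_C) ⇒ T_H = T_C·(1 + 1/COP_R) = 268.71 × (1 + 1/7.2) = 306.0 K.

T_H ≈ 306.0 K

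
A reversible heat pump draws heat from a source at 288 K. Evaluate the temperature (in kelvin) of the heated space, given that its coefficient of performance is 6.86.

T_H ≈ 337 K

COP_HP = T_H/(T_H − T_C) ⇒ T_H = T_C·COP_HP/(COP_HP − 1) = 288.00 × 6.86/(6.86 − 1) = 337 K.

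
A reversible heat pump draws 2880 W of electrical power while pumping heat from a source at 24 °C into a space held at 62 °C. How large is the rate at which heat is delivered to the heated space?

T_H = 62 °C → 62 + 273.15 = 335.15 K.
T_C = 24 °C → 24 + 273.15 = 297.15 K.
For a reversible heat pump, COP_HP = T_H/(T_H − T_C) = 335.15/38.00 = 8.8197.
Q_H = COP_HP · W = 8.8197 × 2880 = 25400 W.

Q̇_H ≈ 25400 W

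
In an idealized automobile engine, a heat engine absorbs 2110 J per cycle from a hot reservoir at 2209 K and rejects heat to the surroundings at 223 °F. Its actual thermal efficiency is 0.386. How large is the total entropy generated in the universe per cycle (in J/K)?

ΔS_univ ≈ 2.46 J/K

T_C = 223 °F → (223 − 32) × 5/9 = 106.11 °C = 379.26 K.
W = η·Q_H = 0.386 × 2110 = 814.5 J, so Q_C = Q_H − W = 1296 J.
Reservoir entropy changes: ΔS_H = −Q_H/T_H = −2110/2209.00 = -0.9552 J/K and ΔS_C = +Q_C/T_C = 1296/379.26 = 3.416 J/K.
ΔS_univ = −Q_H/T_H + Q_C/T_C = 2.46 J/K (> 0, since η = 0.386 < η_Carnot = 0.828).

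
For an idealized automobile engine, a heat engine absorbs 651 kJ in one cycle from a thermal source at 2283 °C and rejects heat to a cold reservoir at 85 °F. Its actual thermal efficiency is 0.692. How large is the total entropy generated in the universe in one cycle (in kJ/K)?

ΔS_univ ≈ 0.408 kJ/K

T_H = 2283 °C → 2283 + 273.15 = 2556.15 K.
T_C = 85 °F → (85 − 32) × 5/9 = 29.44 °C = 302.59 K.
W = η·Q_H = 0.692 × 651 = 450.5 kJ, so Q_C = Q_H − W = 200.5 kJ.
Entropy balance on the reservoirs: −Q_H/T_H = -0.2547 kJ/K, +Q_C/T_C = 0.6626 kJ/K.
ΔS_univ = −Q_H/T_H + Q_C/T_C = 0.408 kJ/K (> 0, since η = 0.692 < η_Carnot = 0.882).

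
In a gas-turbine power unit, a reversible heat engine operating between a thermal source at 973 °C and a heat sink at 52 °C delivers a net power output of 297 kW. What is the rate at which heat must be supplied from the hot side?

Q̇_H ≈ 402 kW

T_H = 973 °C → 973 + 273.15 = 1246.15 K.
T_C = 52 °C → 52 + 273.15 = 325.15 K.
The Carnot efficiency is η = 1 − T_C/T_H = 1 − 325.15/1246.15 = 0.7391.
Q_H = W/η = 297/0.7391 = 402 kW.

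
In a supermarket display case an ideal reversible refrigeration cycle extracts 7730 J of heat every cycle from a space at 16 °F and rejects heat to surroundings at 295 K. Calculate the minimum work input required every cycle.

T_C = 16 °F → (16 − 32) × 5/9 = -8.89 °C = 264.26 K.
The reversible coefficient of performance is COP_R = T_C/(T_H − T_C) = 264.26/30.74 = 8.5970.
W = Q_C/COP_R = 7730/8.5970 = 899 J.

W_in ≈ 899 J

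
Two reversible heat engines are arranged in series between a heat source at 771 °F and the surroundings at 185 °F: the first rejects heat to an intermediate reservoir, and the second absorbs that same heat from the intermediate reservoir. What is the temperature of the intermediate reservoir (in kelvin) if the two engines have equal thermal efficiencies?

T_H = 771 °F → (771 − 32) × 5/9 = 410.56 °C = 683.71 K.
T_C = 185 °F → (185 − 32) × 5/9 = 85.00 °C = 358.15 K.
Equal efficiencies require 1 − T_m/T_H = 1 − T_C/T_m, i.e. T_m/T_H = T_C/T_m, so T_m = √(T_H·T_C) = √(683.71 × 358.15) = 494.8 K.

T_m ≈ 494.8 K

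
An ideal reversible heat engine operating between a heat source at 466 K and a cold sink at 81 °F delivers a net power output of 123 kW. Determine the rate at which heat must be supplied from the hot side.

Q̇_H ≈ 346.1 kW

T_C = 81 °F → (81 − 32) × 5/9 = 27.22 °C = 300.37 K.
Carnot efficiency: η = 1 − T_C/T_H = 1 − 300.37/466.00 = 0.3554.
Q_H = W/η = 123/0.3554 = 346.1 kW.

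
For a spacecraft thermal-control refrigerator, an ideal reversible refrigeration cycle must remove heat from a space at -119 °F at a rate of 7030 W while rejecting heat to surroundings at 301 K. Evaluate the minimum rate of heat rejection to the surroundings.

T_C = -119 °F → (-119 − 32) × 5/9 = -83.89 °C = 189.26 K.
For a reversible cycle Q_H/Q_C = T_H/T_C, so Q_H = Q_C·T_H/T_C = 7030 × 301.00/189.26 = 11180 W.

Q̇_H ≈ 11180 W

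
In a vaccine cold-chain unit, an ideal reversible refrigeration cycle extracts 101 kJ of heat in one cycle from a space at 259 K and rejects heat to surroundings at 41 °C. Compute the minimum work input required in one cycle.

T_H = 41 °C → 41 + 273.15 = 314.15 K.
For a reversible refrigerator, COP_R = T_C/(T_H − T_C) = 259.00/55.15 = 4.6963.
W = Q_C/COP_R = 101/4.6963 = 21.5 kJ.

W_in ≈ 21.5 kJ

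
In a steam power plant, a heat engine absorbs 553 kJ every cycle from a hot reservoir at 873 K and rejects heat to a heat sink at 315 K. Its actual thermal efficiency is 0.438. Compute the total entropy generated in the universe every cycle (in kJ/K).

ΔS_univ ≈ 0.353 kJ/K

W = η·Q_H = 0.438 × 553 = 242.2 kJ, so Q_C = Q_H − W = 310.8 kJ.
Reservoir entropy changes: ΔS_H = −Q_H/T_H = −553/873.00 = -0.6334 kJ/K and ΔS_C = +Q_C/T_C = 310.8/315.00 = 0.9866 kJ/K.
ΔS_univ = −Q_H/T_H + Q_C/T_C = 0.353 kJ/K (> 0, since η = 0.438 < η_Carnot = 0.639).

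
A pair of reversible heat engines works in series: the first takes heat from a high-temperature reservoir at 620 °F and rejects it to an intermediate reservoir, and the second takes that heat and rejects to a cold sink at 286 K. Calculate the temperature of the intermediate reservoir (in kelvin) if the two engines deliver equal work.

T_H = 620 °F → (620 − 32) × 5/9 = 326.67 °C = 599.82 K.
For reversible stages Q_m = Q_H·(T_m/T_H). Setting W₁ = Q_H(1 − T_m/T_H) equal to W₂ = Q_m(1 − T_C/T_m) = Q_H·(T_m − T_C)/T_H gives T_H − T_m = T_m − T_C, so T_m = (T_H + T_C)/2 = (599.82 + 286.00)/2 = 443 K.

T_m ≈ 443 K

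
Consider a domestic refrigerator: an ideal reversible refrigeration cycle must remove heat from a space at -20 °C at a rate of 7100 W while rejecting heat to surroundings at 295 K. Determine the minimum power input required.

T_C = -20 °C → -20 + 273.15 = 253.15 K.
COP_R = T_C/(T_H − T_C) = 253.15/41.85 = 6.0490.
W = Q_C/COP_R = 7100/6.0490 = 1174 W.

Ẇ_in ≈ 1174 W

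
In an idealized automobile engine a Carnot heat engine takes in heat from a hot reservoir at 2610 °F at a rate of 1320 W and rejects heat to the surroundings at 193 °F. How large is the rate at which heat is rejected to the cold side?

Q̇_C ≈ 281 W

T_H = 2610 °F → (2610 − 32) × 5/9 = 1432.22 °C = 1705.37 K.
T_C = 193 °F → (193 − 32) × 5/9 = 89.44 °C = 362.59 K.
For a reversible engine, η = 1 − T_C/T_H = 1 − 362.59/1705.37 = 0.7874.
For a reversible cycle Q_C/Q_H = T_C/T_H, so Q_C = 1320 × 362.59/1705.37 = 281 W.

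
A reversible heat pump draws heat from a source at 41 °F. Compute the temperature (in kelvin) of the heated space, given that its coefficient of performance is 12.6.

T_H ≈ 302 K

T_C = 41 °F → (41 − 32) × 5/9 = 5.00 °C = 278.15 K.
COP_HP = T_H/(T_H − T_C) ⇒ T_H = T_C·COP_HP/(COP_HP − 1) = 278.15 × 12.6/(12.6 − 1) = 302 K.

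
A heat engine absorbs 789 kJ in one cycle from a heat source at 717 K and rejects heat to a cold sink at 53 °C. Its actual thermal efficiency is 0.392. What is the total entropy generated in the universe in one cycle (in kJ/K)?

ΔS_univ ≈ 0.370 kJ/K

T_C = 53 °C → 53 + 273.15 = 326.15 K.
W = η·Q_H = 0.392 × 789 = 309.3 kJ, so Q_C = Q_H − W = 479.7 kJ.
The hot reservoir loses entropy Q_H/T_H = 789/717.00 = 1.100 kJ/K; the cold reservoir gains Q_C/T_C = 479.7/326.15 = 1.471 kJ/K.
ΔS_univ = −Q_H/T_H + Q_C/T_C = 0.370 kJ/K (> 0, since η = 0.392 < η_Carnot = 0.545).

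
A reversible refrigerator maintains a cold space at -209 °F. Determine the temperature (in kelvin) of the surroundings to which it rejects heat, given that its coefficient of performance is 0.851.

T_H ≈ 303 K

T_C = -209 °F → (-209 − 32) × 5/9 = -133.89 °C = 139.26 K.
COP_R = T_C/(T_H − T_C) ⇒ T_H = T_C·(1 + 1/COP_R) = 139.26 × (1 + 1/0.851) = 303 K.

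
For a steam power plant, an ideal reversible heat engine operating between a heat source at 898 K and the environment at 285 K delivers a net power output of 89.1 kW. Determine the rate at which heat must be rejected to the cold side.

Q̇_C ≈ 41.4 kW

η_rev = 1 − T_C/T_H = 1 − 285.00/898.00 = 0.6826.
Since Q_C/Q_H = T_C/T_H and Q_H = W/η, Q_C = W·T_C/(T_H − T_C) = 89.1 × 285.00/613.00 = 41.4 kW.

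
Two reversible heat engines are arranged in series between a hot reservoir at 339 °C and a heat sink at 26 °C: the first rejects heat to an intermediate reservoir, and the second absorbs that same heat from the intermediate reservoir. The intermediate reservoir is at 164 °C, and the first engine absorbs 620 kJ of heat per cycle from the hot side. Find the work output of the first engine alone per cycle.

T_H = 339 °C → 339 + 273.15 = 612.15 K.
T_C = 26 °C → 26 + 273.15 = 299.15 K.
T_m = 164 °C → 164 + 273.15 = 437.15 K.
First-stage efficiency η₁ = 1 − T_m/T_H = 1 − 437.15/612.15 = 0.2859.
W₁ = η₁·Q_H = 0.2859 × 620 = 177 kJ.

W₁ ≈ 177 kJ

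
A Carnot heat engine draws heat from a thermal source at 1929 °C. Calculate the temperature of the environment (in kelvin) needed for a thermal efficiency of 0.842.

T_C ≈ 347.9 K

T_H = 1929 °C → 1929 + 273.15 = 2202.15 K.
From η = 1 − T_C/T_H, T_C = T_H·(1 − η) = 2202.15 × (1 − 0.842) = 347.9 K.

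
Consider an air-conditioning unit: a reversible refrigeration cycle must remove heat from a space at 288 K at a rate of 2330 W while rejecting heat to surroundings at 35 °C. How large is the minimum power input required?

T_H = 35 °C → 35 + 273.15 = 308.15 K.
COP_R = T_C/(T_H − T_C) = 288.00/20.15 = 14.2928.
W = Q_C/COP_R = 2330/14.2928 = 163 W.

Ẇ_in ≈ 163 W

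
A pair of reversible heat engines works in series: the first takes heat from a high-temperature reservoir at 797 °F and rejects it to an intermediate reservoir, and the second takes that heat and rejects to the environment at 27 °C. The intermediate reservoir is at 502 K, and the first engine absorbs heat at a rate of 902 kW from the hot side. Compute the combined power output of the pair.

T_H = 797 °F → (797 − 32) × 5/9 = 425.00 °C = 698.15 K.
T_C = 27 °C → 27 + 273.15 = 300.15 K.
Two reversible stages in series are equivalent to a single Carnot engine between T_H and T_C, so η_total = 1 − T_C/T_H = 1 − 300.15/698.15 = 0.5701.
W_total = η_total · Q_H = 0.5701 × 902 = 514 kW.

Ẇ_total ≈ 514 kW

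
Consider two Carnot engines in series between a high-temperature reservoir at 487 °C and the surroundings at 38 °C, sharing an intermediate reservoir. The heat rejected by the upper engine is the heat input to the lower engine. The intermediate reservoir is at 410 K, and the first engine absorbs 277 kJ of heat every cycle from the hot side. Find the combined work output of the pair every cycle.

W_total ≈ 163.6 kJ

T_H = 487 °C → 487 + 273.15 = 760.15 K.
T_C = 38 °C → 38 + 273.15 = 311.15 K.
Two reversible stages in series are equivalent to a single Carnot engine between T_H and T_C, so η_total = 1 − T_C/T_H = 1 − 311.15/760.15 = 0.5907.
W_total = η_total · Q_H = 0.5907 × 277 = 163.6 kJ.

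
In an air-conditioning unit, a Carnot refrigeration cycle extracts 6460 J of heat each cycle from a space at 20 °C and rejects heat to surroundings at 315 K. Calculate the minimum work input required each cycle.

W_in ≈ 481 J

T_C = 20 °C → 20 + 273.15 = 293.15 K.
COP_R = T_C/(T_H − T_C) = 293.15/21.85 = 13.4165.
W = Q_C/COP_R = 6460/13.4165 = 481 J.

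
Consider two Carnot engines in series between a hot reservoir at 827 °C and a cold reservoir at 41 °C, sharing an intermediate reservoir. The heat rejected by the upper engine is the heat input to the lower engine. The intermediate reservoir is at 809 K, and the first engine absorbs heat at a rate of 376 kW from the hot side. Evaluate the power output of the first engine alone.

T_H = 827 °C → 827 + 273.15 = 1100.15 K.
T_C = 41 °C → 41 + 273.15 = 314.15 K.
First-stage efficiency η₁ = 1 − T_m/T_H = 1 − 809.00/1100.15 = 0.2646.
W₁ = η₁·Q_H = 0.2646 × 376 = 99.5 kW.

Ẇ₁ ≈ 99.5 kW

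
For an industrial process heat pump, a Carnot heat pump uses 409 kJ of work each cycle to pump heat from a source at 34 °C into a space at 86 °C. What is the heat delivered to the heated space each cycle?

Q_H ≈ 2825 kJ

T_H = 86 °C → 86 + 273.15 = 359.15 K.
T_C = 34 °C → 34 + 273.15 = 307.15 K.
COP_HP = T_H/(T_H − T_C) = 359.15/52.00 = 6.9067.
Q_H = COP_HP · W = 6.9067 × 409 = 2825 kJ.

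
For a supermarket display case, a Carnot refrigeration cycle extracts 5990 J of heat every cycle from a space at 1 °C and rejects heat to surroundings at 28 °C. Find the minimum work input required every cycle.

W_in ≈ 590 J

T_H = 28 °C → 28 + 273.15 = 301.15 K.
T_C = 1 °C → 1 + 273.15 = 274.15 K.
COP_R = T_C/(T_H − T_C) = 274.15/27.00 = 10.1537.
W = Q_C/COP_R = 5990/10.1537 = 590 J.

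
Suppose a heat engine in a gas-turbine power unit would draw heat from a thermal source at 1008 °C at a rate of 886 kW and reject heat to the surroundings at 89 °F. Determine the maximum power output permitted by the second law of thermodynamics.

T_H = 1008 °C → 1008 + 273.15 = 1281.15 K.
T_C = 89 °F → (89 − 32) × 5/9 = 31.67 °C = 304.82 K.
The upper bound on efficiency is η_max = 1 − T_C/T_H = 1 − 304.82/1281.15 = 0.7621.
W_max = η_max · Q_H = 0.7621 × 886 = 675.2 kW.

Ẇ_max ≈ 675.2 kW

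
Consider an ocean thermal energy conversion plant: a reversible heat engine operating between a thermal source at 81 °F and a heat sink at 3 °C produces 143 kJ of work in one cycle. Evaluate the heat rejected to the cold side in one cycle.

T_H = 81 °F → (81 − 32) × 5/9 = 27.22 °C = 300.37 K.
T_C = 3 °C → 3 + 273.15 = 276.15 K.
For a reversible engine, η = 1 − T_C/T_H = 1 − 276.15/300.37 = 0.0806.
Since Q_C/Q_H = T_C/T_H and Q_H = W/η, Q_C = W·T_C/(T_H − T_C) = 143 × 276.15/24.22 = 1630 kJ.

Q_C ≈ 1630 kJ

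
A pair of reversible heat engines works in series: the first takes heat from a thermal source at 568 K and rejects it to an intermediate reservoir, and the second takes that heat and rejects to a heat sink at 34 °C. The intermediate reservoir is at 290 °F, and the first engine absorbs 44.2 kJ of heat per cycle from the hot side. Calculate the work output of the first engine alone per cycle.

T_C = 34 °C → 34 + 273.15 = 307.15 K.
T_m = 290 °F → (290 − 32) × 5/9 = 143.33 °C = 416.48 K.
First-stage efficiency η₁ = 1 − T_m/T_H = 1 − 416.48/568.00 = 0.2668.
W₁ = η₁·Q_H = 0.2668 × 44.2 = 11.8 kJ.

W₁ ≈ 11.8 kJ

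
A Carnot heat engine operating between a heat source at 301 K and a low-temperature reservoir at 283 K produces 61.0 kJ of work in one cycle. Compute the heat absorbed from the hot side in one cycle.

Q_H ≈ 1020 kJ

For a reversible engine, η = 1 − T_C/T_H = 1 − 283.00/301.00 = 0.0598.
Q_H = W/η = 61.0/0.0598 = 1020 kJ.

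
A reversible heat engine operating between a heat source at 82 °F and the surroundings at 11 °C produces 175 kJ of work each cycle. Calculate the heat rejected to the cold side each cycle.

T_H = 82 °F → (82 − 32) × 5/9 = 27.78 °C = 300.93 K.
T_C = 11 °C → 11 + 273.15 = 284.15 K.
The Carnot efficiency is η = 1 − T_C/T_H = 1 − 284.15/300.93 = 0.0558.
Since Q_C/Q_H = T_C/T_H and Q_H = W/η, Q_C = W·T_C/(T_H − T_C) = 175 × 284.15/16.78 = 2960 kJ.

Q_C ≈ 2960 kJ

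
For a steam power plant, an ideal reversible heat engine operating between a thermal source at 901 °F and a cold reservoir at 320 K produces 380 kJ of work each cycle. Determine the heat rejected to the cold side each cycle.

Q_C ≈ 279 kJ

T_H = 901 °F → (901 − 32) × 5/9 = 482.78 °C = 755.93 K.
Since the cycle is reversible, η = 1 − T_C/T_H = 1 − 320.00/755.93 = 0.5767.
Since Q_C/Q_H = T_C/T_H and Q_H = W/η, Q_C = W·T_C/(T_H − T_C) = 380 × 320.00/435.93 = 279 kJ.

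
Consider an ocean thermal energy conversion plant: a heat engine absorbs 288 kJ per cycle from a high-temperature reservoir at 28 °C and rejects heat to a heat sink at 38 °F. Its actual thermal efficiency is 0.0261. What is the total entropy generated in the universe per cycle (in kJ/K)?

ΔS_univ ≈ 0.0581 kJ/K

T_H = 28 °C → 28 + 273.15 = 301.15 K.
T_C = 38 °F → (38 − 32) × 5/9 = 3.33 °C = 276.48 K.
W = η·Q_H = 0.0261 × 288 = 7.517 kJ, so Q_C = Q_H − W = 280.5 kJ.
The hot reservoir loses entropy Q_H/T_H = 288/301.15 = 0.9563 kJ/K; the cold reservoir gains Q_C/T_C = 280.5/276.48 = 1.014 kJ/K.
ΔS_univ = −Q_H/T_H + Q_C/T_C = 0.0581 kJ/K (> 0, since η = 0.0261 < η_Carnot = 0.082).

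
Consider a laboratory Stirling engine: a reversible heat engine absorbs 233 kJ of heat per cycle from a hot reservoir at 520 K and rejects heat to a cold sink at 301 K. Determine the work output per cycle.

η_rev = 1 − T_C/T_H = 1 − 301.00/520.00 = 0.4212.
W = η·Q_H = 0.4212 × 233 = 98.13 kJ.

W ≈ 98.13 kJ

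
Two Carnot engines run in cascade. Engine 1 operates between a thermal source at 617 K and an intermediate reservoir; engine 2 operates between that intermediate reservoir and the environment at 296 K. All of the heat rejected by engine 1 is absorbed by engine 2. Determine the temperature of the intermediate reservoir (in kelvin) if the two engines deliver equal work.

T_m ≈ 456 K

For reversible stages Q_m = Q_H·(T_m/T_H). Setting W₁ = Q_H(1 − T_m/T_H) equal to W₂ = Q_m(1 − T_C/T_m) = Q_H·(T_m − T_C)/T_H gives T_H − T_m = T_m − T_C, so T_m = (T_H + T_C)/2 = (617.00 + 296.00)/2 = 456 K.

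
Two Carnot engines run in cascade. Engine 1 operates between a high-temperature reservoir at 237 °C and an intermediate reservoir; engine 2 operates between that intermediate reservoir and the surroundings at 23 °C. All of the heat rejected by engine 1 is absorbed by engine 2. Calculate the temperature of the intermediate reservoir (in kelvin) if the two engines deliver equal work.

T_H = 237 °C → 237 + 273.15 = 510.15 K.
T_C = 23 °C → 23 + 273.15 = 296.15 K.
For reversible stages Q_m = Q_H·(T_m/T_H). Setting W₁ = Q_H(1 − T_m/T_H) equal to W₂ = Q_m(1 − T_C/T_m) = Q_H·(T_m − T_C)/T_H gives T_H − T_m = T_m − T_C, so T_m = (T_H + T_C)/2 = (510.15 + 296.15)/2 = 403 K.

T_m ≈ 403 K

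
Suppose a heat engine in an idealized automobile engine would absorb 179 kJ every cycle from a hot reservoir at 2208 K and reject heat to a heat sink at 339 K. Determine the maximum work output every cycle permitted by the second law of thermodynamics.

No engine can exceed the Carnot limit: η_max = 1 − T_C/T_H = 1 − 339.00/2208.00 = 0.8465.
W_max = η_max · Q_H = 0.8465 × 179 = 152 kJ.

W_max ≈ 152 kJ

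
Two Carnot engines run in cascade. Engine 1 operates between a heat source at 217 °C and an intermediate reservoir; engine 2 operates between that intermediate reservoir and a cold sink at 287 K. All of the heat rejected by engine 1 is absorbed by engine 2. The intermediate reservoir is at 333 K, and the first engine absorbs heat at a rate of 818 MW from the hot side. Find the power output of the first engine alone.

Ẇ₁ ≈ 262 MW

T_H = 217 °C → 217 + 273.15 = 490.15 K.
First-stage efficiency η₁ = 1 − T_m/T_H = 1 − 333.00/490.15 = 0.3206.
W₁ = η₁·Q_H = 0.3206 × 818 = 262 MW.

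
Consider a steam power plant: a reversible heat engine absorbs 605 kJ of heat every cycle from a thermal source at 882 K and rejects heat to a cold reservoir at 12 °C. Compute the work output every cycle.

W ≈ 409 kJ

T_C = 12 °C → 12 + 273.15 = 285.15 K.
η_rev = 1 − T_C/T_H = 1 − 285.15/882.00 = 0.6767.
W = η·Q_H = 0.6767 × 605 = 409 kJ.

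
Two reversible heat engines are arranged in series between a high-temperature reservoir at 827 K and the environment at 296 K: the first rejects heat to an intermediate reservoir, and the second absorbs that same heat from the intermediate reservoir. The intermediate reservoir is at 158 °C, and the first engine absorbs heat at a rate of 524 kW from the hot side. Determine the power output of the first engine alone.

Ẇ₁ ≈ 250.8 kW

T_m = 158 °C → 158 + 273.15 = 431.15 K.
First-stage efficiency η₁ = 1 − T_m/T_H = 1 − 431.15/827.00 = 0.4787.
W₁ = η₁·Q_H = 0.4787 × 524 = 250.8 kW.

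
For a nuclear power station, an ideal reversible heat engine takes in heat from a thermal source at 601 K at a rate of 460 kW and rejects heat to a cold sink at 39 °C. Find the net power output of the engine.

Ẇ ≈ 221 kW

T_C = 39 °C → 39 + 273.15 = 312.15 K.
Since the cycle is reversible, η = 1 − T_C/T_H = 1 − 312.15/601.00 = 0.4806.
W = η·Q_H = 0.4806 × 460 = 221 kW.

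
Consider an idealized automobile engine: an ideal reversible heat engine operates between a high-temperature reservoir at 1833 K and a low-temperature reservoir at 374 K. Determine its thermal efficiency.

Since the cycle is reversible, η = 1 − T_C/T_H = 1 − 374.00/1833.00 = 0.7960.

η ≈ 0.7960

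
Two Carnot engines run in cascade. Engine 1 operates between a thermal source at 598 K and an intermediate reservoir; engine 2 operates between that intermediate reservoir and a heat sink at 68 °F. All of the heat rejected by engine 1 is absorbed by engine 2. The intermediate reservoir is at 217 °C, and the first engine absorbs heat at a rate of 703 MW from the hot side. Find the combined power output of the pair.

T_C = 68 °F → (68 − 32) × 5/9 = 20.00 °C = 293.15 K.
Two reversible stages in series are equivalent to a single Carnot engine between T_H and T_C, so η_total = 1 − T_C/T_H = 1 − 293.15/598.00 = 0.5098.
W_total = η_total · Q_H = 0.5098 × 703 = 358 MW.

Ẇ_total ≈ 358 MW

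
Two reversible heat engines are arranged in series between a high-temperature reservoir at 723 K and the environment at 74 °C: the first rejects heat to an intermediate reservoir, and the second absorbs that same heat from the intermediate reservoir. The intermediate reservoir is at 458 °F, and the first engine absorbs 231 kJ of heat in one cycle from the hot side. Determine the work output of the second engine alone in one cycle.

W₂ ≈ 52.0 kJ

T_C = 74 °C → 74 + 273.15 = 347.15 K.
T_m = 458 °F → (458 − 32) × 5/9 = 236.67 °C = 509.82 K.
Heat entering the second stage: Q_m = Q_H·(T_m/T_H) = 231 × 509.82/723.00 = 163 kJ.
Second-stage efficiency η₂ = 1 − T_C/T_m = 1 − 347.15/509.82 = 0.3191, so W₂ = η₂·Q_m = 52.0 kJ.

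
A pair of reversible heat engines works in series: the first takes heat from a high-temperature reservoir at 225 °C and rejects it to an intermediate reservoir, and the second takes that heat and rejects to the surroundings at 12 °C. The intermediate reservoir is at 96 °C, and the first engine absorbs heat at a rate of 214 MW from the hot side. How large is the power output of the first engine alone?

T_H = 225 °C → 225 + 273.15 = 498.15 K.
T_C = 12 °C → 12 + 273.15 = 285.15 K.
T_m = 96 °C → 96 + 273.15 = 369.15 K.
First-stage efficiency η₁ = 1 − T_m/T_H = 1 − 369.15/498.15 = 0.2590.
W₁ = η₁·Q_H = 0.2590 × 214 = 55.42 MW.

Ẇ₁ ≈ 55.42 MW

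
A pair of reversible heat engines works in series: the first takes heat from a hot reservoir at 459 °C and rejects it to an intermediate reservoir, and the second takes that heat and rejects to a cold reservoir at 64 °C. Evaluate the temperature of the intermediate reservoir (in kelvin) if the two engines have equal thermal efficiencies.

T_H = 459 °C → 459 + 273.15 = 732.15 K.
T_C = 64 °C → 64 + 273.15 = 337.15 K.
Equal efficiencies require 1 − T_m/T_H = 1 − T_C/T_m, i.e. T_m/T_H = T_C/T_m, so T_m = √(T_H·T_C) = √(732.15 × 337.15) = 496.8 K.

T_m ≈ 496.8 K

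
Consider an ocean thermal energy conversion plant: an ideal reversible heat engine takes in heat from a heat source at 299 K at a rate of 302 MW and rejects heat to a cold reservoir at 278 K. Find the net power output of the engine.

η_rev = 1 − T_C/T_H = 1 − 278.00/299.00 = 0.0702.
W = η·Q_H = 0.0702 × 302 = 21.2 MW.

Ẇ ≈ 21.2 MW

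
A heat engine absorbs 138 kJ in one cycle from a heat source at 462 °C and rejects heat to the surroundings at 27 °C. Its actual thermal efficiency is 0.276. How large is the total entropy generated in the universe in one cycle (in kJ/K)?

T_H = 462 °C → 462 + 273.15 = 735.15 K.
T_C = 27 °C → 27 + 273.15 = 300.15 K.
W = η·Q_H = 0.276 × 138 = 38.09 kJ, so Q_C = Q_H − W = 99.91 kJ.
The hot reservoir loses entropy Q_H/T_H = 138/735.15 = 0.1877 kJ/K; the cold reservoir gains Q_C/T_C = 99.91/300.15 = 0.3329 kJ/K.
ΔS_univ = −Q_H/T_H + Q_C/T_C = 0.145 kJ/K (> 0, since η = 0.276 < η_Carnot = 0.592).

ΔS_univ ≈ 0.145 kJ/K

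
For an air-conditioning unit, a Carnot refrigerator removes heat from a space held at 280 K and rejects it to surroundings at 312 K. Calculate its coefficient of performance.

The reversible coefficient of performance is COP_R = T_C/(T_H − T_C) = 280.00/(312.00 − 280.00) = 8.750.

COP_R ≈ 8.750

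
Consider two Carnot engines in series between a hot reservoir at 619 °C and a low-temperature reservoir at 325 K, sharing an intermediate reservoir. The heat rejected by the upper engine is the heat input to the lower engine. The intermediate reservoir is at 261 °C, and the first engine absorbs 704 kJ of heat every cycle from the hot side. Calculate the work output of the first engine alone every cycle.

T_H = 619 °C → 619 + 273.15 = 892.15 K.
T_m = 261 °C → 261 + 273.15 = 534.15 K.
First-stage efficiency η₁ = 1 − T_m/T_H = 1 − 534.15/892.15 = 0.4013.
W₁ = η₁·Q_H = 0.4013 × 704 = 282.5 kJ.

W₁ ≈ 282.5 kJ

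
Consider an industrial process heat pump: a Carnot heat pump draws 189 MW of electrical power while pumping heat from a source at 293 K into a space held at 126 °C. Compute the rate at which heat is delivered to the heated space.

T_H = 126 °C → 126 + 273.15 = 399.15 K.
For a reversible heat pump, COP_HP = T_H/(T_H − T_C) = 399.15/106.15 = 3.7602.
Q_H = COP_HP · W = 3.7602 × 189 = 711 MW.

Q̇_H ≈ 711 MW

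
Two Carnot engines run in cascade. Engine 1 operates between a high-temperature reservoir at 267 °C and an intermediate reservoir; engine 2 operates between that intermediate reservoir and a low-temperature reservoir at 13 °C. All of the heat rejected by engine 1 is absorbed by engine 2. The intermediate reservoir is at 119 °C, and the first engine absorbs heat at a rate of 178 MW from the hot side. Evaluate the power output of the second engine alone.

Ẇ₂ ≈ 34.93 MW

T_H = 267 °C → 267 + 273.15 = 540.15 K.
T_C = 13 °C → 13 + 273.15 = 286.15 K.
T_m = 119 °C → 119 + 273.15 = 392.15 K.
Heat entering the second stage: Q_m = Q_H·(T_m/T_H) = 178 × 392.15/540.15 = 129.2 MW.
Second-stage efficiency η₂ = 1 − T_C/T_m = 1 − 286.15/392.15 = 0.2703, so W₂ = η₂·Q_m = 34.93 MW.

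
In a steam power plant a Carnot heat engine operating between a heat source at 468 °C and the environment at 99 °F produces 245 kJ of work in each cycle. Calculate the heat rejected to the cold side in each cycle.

Q_C ≈ 176.5 kJ

T_H = 468 °C → 468 + 273.15 = 741.15 K.
T_C = 99 °F → (99 − 32) × 5/9 = 37.22 °C = 310.37 K.
Carnot efficiency: η = 1 − T_C/T_H = 1 − 310.37/741.15 = 0.5812.
Since Q_C/Q_H = T_C/T_H and Q_H = W/η, Q_C = W·T_C/(T_H − T_C) = 245 × 310.37/430.78 = 176.5 kJ.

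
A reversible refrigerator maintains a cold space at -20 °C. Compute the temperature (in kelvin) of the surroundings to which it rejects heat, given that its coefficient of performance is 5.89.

T_H ≈ 296 K

T_C = -20 °C → -20 + 273.15 = 253.15 K.
COP_R = T_C/(T_H − T_C) ⇒ T_H = T_C·(1 + 1/COP_R) = 253.15 × (1 + 1/5.89) = 296 K.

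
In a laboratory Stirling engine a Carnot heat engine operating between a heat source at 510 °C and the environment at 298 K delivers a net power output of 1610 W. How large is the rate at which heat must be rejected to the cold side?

T_H = 510 °C → 510 + 273.15 = 783.15 K.
η_rev = 1 − T_C/T_H = 1 − 298.00/783.15 = 0.6195.
Since Q_C/Q_H = T_C/T_H and Q_H = W/η, Q_C = W·T_C/(T_H − T_C) = 1610 × 298.00/485.15 = 988.9 W.

Q̇_C ≈ 988.9 W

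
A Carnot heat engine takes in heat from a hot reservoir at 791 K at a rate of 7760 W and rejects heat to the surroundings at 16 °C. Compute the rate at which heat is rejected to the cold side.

T_C = 16 °C → 16 + 273.15 = 289.15 K.
Since the cycle is reversible, η = 1 − T_C/T_H = 1 − 289.15/791.00 = 0.6345.
For a reversible cycle Q_C/Q_H = T_C/T_H, so Q_C = 7760 × 289.15/791.00 = 2837 W.

Q̇_C ≈ 2837 W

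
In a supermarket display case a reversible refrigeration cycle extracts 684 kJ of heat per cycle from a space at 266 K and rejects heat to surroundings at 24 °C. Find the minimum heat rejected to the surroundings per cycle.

Q_H ≈ 764.1 kJ

T_H = 24 °C → 24 + 273.15 = 297.15 K.
For a reversible cycle Q_H/Q_C = T_H/T_C, so Q_H = Q_C·T_H/T_C = 684 × 297.15/266.00 = 764.1 kJ.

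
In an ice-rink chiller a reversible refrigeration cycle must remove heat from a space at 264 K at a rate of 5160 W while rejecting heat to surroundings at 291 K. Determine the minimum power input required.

Ẇ_in ≈ 527.7 W

The reversible coefficient of performance is COP_R = T_C/(T_H − T_C) = 264.00/27.00 = 9.7778.
W = Q_C/COP_R = 5160/9.7778 = 527.7 W.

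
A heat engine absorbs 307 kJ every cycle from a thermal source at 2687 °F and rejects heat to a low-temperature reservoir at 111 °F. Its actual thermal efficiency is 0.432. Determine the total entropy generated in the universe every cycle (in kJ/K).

T_H = 2687 °F → (2687 − 32) × 5/9 = 1475.00 °C = 1748.15 K.
T_C = 111 °F → (111 − 32) × 5/9 = 43.89 °C = 317.04 K.
W = η·Q_H = 0.432 × 307 = 132.6 kJ, so Q_C = Q_H − W = 174.4 kJ.
The hot reservoir loses entropy Q_H/T_H = 307/1748.15 = 0.1756 kJ/K; the cold reservoir gains Q_C/T_C = 174.4/317.04 = 0.5500 kJ/K.
ΔS_univ = −Q_H/T_H + Q_C/T_C = 0.374 kJ/K (> 0, since η = 0.432 < η_Carnot = 0.819).

ΔS_univ ≈ 0.374 kJ/K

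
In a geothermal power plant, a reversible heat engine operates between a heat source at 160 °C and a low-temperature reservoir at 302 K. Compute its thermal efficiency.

η ≈ 0.303

T_H = 160 °C → 160 + 273.15 = 433.15 K.
For a reversible engine, η = 1 − T_C/T_H = 1 − 302.00/433.15 = 0.303.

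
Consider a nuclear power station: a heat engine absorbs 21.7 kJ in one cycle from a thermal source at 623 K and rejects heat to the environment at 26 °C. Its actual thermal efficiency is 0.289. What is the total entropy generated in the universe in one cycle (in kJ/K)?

T_C = 26 °C → 26 + 273.15 = 299.15 K.
W = η·Q_H = 0.289 × 21.7 = 6.271 kJ, so Q_C = Q_H − W = 15.43 kJ.
The hot reservoir loses entropy Q_H/T_H = 21.7/623.00 = 0.03483 kJ/K; the cold reservoir gains Q_C/T_C = 15.43/299.15 = 0.05158 kJ/K.
ΔS_univ = −Q_H/T_H + Q_C/T_C = 0.0167 kJ/K (> 0, since η = 0.289 < η_Carnot = 0.520).

ΔS_univ ≈ 0.0167 kJ/K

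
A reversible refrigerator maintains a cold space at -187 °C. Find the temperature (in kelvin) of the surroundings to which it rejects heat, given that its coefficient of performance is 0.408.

T_H ≈ 297.3 K

T_C = -187 °C → -187 + 273.15 = 86.15 K.
COP_R = T_C/(T_H − T_C) ⇒ T_H = T_C·(1 + 1/COP_R) = 86.15 × (1 + 1/0.408) = 297.3 K.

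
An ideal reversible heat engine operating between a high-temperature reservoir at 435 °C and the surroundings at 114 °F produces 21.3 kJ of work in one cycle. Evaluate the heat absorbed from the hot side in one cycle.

Q_H ≈ 38.73 kJ

T_H = 435 °C → 435 + 273.15 = 708.15 K.
T_C = 114 °F → (114 − 32) × 5/9 = 45.56 °C = 318.71 K.
η_rev = 1 − T_C/T_H = 1 − 318.71/708.15 = 0.5499.
Q_H = W/η = 21.3/0.5499 = 38.73 kJ.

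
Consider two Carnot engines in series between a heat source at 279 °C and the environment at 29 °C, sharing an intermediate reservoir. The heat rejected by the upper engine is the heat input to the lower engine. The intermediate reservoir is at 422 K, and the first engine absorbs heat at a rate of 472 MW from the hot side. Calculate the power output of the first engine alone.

Ẇ₁ ≈ 111.3 MW

T_H = 279 °C → 279 + 273.15 = 552.15 K.
T_C = 29 °C → 29 + 273.15 = 302.15 K.
First-stage efficiency η₁ = 1 − T_m/T_H = 1 − 422.00/552.15 = 0.2357.
W₁ = η₁·Q_H = 0.2357 × 472 = 111.3 MW.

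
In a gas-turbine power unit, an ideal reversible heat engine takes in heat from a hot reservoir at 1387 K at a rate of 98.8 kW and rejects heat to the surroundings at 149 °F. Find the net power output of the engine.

T_C = 149 °F → (149 − 32) × 5/9 = 65.00 °C = 338.15 K.
Carnot efficiency: η = 1 − T_C/T_H = 1 − 338.15/1387.00 = 0.7562.
W = η·Q_H = 0.7562 × 98.8 = 74.7 kW.

Ẇ ≈ 74.7 kW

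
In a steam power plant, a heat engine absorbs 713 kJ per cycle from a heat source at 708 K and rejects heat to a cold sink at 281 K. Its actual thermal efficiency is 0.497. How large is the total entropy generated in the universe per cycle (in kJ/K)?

W = η·Q_H = 0.497 × 713 = 354.4 kJ, so Q_C = Q_H − W = 358.6 kJ.
Entropy balance on the reservoirs: −Q_H/T_H = -1.007 kJ/K, +Q_C/T_C = 1.276 kJ/K.
ΔS_univ = −Q_H/T_H + Q_C/T_C = 0.269 kJ/K (> 0, since η = 0.497 < η_Carnot = 0.603).

ΔS_univ ≈ 0.269 kJ/K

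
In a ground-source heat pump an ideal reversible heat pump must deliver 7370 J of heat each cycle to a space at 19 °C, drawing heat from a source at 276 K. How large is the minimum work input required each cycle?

T_H = 19 °C → 19 + 273.15 = 292.15 K.
For a reversible heat pump, COP_HP = T_H/(T_H − T_C) = 292.15/16.15 = 18.0898.
W = Q_H/COP_HP = 7370/18.0898 = 407 J.

W_in ≈ 407 J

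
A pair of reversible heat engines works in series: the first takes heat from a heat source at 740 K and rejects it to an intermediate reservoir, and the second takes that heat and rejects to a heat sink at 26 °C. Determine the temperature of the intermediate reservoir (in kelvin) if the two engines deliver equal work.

T_m ≈ 520 K

T_C = 26 °C → 26 + 273.15 = 299.15 K.
For reversible stages Q_m = Q_H·(T_m/T_H). Setting W₁ = Q_H(1 − T_m/T_H) equal to W₂ = Q_m(1 − T_C/T_m) = Q_H·(T_m − T_C)/T_H gives T_H − T_m = T_m − T_C, so T_m = (T_H + T_C)/2 = (740.00 + 299.15)/2 = 520 K.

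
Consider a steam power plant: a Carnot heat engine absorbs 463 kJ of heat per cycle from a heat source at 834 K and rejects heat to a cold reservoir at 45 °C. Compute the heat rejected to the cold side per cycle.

Q_C ≈ 177 kJ

T_C = 45 °C → 45 + 273.15 = 318.15 K.
Since the cycle is reversible, η = 1 − T_C/T_H = 1 − 318.15/834.00 = 0.6185.
For a reversible cycle Q_C/Q_H = T_C/T_H, so Q_C = 463 × 318.15/834.00 = 177 kJ.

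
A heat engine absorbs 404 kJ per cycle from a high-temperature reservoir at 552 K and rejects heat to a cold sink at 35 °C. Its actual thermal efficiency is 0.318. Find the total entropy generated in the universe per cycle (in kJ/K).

ΔS_univ ≈ 0.162 kJ/K

T_C = 35 °C → 35 + 273.15 = 308.15 K.
W = η·Q_H = 0.318 × 404 = 128.5 kJ, so Q_C = Q_H − W = 275.5 kJ.
The hot reservoir loses entropy Q_H/T_H = 404/552.00 = 0.7319 kJ/K; the cold reservoir gains Q_C/T_C = 275.5/308.15 = 0.8941 kJ/K.
ΔS_univ = −Q_H/T_H + Q_C/T_C = 0.162 kJ/K (> 0, since η = 0.318 < η_Carnot = 0.442).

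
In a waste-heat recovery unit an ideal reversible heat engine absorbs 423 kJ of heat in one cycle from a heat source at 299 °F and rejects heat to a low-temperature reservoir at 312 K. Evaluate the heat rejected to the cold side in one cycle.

T_H = 299 °F → (299 − 32) × 5/9 = 148.33 °C = 421.48 K.
Carnot efficiency: η = 1 − T_C/T_H = 1 − 312.00/421.48 = 0.2598.
For a reversible cycle Q_C/Q_H = T_C/T_H, so Q_C = 423 × 312.00/421.48 = 313 kJ.

Q_C ≈ 313 kJ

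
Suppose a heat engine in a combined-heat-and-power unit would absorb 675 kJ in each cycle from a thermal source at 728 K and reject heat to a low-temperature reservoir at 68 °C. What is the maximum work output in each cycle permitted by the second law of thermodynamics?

W_max ≈ 358.7 kJ

T_C = 68 °C → 68 + 273.15 = 341.15 K.
The second-law ceiling is the Carnot efficiency, η_max = 1 − T_C/T_H = 1 − 341.15/728.00 = 0.5314.
W_max = η_max · Q_H = 0.5314 × 675 = 358.7 kJ.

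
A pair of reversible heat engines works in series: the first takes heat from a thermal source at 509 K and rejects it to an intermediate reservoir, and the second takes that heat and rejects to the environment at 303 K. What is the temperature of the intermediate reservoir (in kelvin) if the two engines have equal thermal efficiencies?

Equal efficiencies require 1 − T_m/T_H = 1 − T_C/T_m, i.e. T_m/T_H = T_C/T_m, so T_m = √(T_H·T_C) = √(509.00 × 303.00) = 393 K.

T_m ≈ 393 K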